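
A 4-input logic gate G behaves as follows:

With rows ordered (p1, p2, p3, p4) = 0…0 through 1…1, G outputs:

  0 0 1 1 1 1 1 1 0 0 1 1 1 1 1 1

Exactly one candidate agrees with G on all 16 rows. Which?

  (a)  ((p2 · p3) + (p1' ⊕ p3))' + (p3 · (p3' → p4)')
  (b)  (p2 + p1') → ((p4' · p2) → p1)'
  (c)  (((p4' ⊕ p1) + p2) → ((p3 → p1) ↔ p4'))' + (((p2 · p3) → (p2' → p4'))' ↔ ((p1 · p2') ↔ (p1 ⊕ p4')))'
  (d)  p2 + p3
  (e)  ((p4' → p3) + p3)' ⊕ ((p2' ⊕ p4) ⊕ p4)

d

(a) fails at (0,1,0,0): the formula yields 0, G is 1.
(b) fails at (0,0,1,0): the formula yields 0, G is 1.
(c) fails at (0,0,0,1): the formula yields 1, G is 0.
(e) fails at (0,0,0,1): the formula yields 1, G is 0.
Only (d) survives; checking it on all 16 rows confirms it matches G.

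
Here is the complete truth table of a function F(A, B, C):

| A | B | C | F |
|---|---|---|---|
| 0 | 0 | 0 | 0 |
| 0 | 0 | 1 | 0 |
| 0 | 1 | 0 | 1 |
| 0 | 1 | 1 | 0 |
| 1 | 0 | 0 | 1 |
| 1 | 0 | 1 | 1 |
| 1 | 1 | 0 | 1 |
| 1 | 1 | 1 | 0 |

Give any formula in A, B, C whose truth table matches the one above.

F(A, B, C) = ((((NOT A AND B) AND NOT C) OR ((A AND NOT B) AND NOT C)) OR ((A AND NOT B) AND C)) OR ((A AND B) AND NOT C)

The 1-rows are (0,1,0), (1,0,0), (1,0,1), (1,1,0). Each contributes one minterm — ¬A·B·¬C; A·¬B·¬C; A·¬B·C; A·B·¬C — and their disjunction is a sum-of-products form of F.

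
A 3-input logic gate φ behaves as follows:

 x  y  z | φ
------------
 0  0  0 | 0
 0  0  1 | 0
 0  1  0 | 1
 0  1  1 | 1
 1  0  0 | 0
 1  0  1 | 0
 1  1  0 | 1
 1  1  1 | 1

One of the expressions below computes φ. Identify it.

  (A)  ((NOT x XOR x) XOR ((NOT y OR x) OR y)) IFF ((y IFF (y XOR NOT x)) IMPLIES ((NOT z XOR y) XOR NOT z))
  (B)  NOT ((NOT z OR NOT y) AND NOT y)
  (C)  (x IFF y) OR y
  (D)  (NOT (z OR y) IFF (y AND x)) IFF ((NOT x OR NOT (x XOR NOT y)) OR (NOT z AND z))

B

(A): at (0,1,0) it gives 0, but φ = 1 — eliminated.
(C): at (0,0,0) it gives 1, but φ = 0 — eliminated.
(D): at (0,0,1) it gives 1, but φ = 0 — eliminated.
That leaves (B). Evaluating it on every row reproduces the table of φ exactly.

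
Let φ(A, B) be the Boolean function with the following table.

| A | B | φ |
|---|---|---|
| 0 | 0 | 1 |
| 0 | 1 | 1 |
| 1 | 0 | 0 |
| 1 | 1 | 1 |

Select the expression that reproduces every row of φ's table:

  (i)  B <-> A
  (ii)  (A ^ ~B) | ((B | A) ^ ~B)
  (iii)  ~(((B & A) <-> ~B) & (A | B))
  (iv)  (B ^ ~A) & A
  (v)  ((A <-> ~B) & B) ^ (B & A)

(i) fails at (0,1): the formula yields 0, φ is 1.
(iii) fails at (0,1): the formula yields 0, φ is 1.
(iv) fails at (0,0): the formula yields 0, φ is 1.
(v) fails at (0,0): the formula yields 0, φ is 1.
Only (ii) survives; checking it on all 4 rows confirms it matches φ.

ii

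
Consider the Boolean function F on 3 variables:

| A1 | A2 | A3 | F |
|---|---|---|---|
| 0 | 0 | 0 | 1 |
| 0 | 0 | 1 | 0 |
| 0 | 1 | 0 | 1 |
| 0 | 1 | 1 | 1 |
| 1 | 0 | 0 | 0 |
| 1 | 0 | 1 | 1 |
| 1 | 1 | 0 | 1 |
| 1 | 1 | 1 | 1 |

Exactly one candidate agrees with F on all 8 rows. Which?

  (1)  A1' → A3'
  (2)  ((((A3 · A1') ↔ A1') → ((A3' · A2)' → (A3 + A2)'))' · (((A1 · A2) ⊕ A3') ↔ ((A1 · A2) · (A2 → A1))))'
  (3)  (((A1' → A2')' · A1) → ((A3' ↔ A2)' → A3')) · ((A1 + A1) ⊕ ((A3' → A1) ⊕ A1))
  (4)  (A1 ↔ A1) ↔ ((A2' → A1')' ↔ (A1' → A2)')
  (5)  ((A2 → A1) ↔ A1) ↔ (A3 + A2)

5

(1): at (0,1,1) it gives 0, but F = 1 — eliminated.
(2): at (0,1,1) it gives 0, but F = 1 — eliminated.
(3): at (0,0,0) it gives 0, but F = 1 — eliminated.
(4): at (0,0,0) it gives 0, but F = 1 — eliminated.
That leaves (5). Evaluating it on every row reproduces the table of F exactly.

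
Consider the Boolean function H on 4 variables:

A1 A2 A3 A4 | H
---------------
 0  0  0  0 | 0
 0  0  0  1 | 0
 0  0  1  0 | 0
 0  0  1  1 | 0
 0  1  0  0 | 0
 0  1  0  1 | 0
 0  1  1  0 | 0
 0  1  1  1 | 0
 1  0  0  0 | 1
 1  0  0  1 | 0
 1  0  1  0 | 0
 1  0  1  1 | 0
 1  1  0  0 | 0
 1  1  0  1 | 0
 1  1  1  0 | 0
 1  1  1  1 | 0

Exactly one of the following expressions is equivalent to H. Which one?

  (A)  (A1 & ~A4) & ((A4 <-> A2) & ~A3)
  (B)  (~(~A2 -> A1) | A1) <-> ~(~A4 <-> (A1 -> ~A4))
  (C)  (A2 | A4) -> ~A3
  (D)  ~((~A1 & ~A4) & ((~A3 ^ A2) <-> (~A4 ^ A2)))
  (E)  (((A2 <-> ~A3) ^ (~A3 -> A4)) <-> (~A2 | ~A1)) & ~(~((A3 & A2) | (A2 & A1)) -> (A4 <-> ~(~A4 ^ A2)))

A

(B) disagrees with H on (0,0,0,1) (formula → 1, table → 0); rule it out.
(C) disagrees with H on (0,0,0,0) (formula → 1, table → 0); rule it out.
(D) disagrees with H on (0,0,0,1) (formula → 1, table → 0); rule it out.
(E) disagrees with H on (0,1,0,0) (formula → 1, table → 0); rule it out.
(A) is the remaining candidate, and it agrees with H on all 16 inputs.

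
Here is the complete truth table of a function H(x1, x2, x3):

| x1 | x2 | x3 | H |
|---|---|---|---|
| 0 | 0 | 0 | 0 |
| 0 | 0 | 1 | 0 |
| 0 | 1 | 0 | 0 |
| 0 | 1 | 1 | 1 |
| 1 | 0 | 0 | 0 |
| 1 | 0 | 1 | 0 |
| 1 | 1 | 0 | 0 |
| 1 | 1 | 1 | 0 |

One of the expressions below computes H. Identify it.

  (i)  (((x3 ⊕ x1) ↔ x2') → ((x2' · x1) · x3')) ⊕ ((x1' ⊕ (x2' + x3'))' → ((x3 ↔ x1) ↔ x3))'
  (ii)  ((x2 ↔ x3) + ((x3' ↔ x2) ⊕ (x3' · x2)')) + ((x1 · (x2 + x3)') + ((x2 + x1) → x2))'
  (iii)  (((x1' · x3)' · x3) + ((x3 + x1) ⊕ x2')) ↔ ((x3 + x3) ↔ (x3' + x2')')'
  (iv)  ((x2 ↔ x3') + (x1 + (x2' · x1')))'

(i): at (0,0,1) it gives 1, but H = 0 — eliminated.
(ii): at (0,0,0) it gives 1, but H = 0 — eliminated.
(iii): at (0,1,0) it gives 1, but H = 0 — eliminated.
(iv) is the remaining candidate, and it agrees with H on all 8 inputs.

iv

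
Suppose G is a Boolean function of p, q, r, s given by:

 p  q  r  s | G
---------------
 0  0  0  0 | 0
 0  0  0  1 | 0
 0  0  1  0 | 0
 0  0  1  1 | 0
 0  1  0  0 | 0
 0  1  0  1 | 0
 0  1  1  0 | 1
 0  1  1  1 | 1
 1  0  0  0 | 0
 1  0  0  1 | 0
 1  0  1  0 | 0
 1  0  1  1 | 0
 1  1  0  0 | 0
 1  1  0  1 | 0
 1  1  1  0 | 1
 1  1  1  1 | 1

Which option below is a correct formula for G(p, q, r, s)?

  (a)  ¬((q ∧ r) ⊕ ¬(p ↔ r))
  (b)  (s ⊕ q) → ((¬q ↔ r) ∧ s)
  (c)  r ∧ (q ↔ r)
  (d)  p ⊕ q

(a): at (0,0,0,0) it gives 1, but G = 0 — eliminated.
(b): at (0,0,0,0) it gives 1, but G = 0 — eliminated.
(d): at (0,1,0,0) it gives 1, but G = 0 — eliminated.
Only (c) survives; checking it on all 16 rows confirms it matches G.

c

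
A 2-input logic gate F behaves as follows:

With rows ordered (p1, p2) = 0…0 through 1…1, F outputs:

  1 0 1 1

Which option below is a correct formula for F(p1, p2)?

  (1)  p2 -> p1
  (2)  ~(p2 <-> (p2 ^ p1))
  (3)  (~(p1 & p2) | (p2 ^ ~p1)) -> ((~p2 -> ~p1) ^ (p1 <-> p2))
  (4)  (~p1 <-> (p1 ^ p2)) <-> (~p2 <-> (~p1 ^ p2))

1

(2): at (0,0) it gives 0, but F = 1 — eliminated.
(3): at (0,0) it gives 0, but F = 1 — eliminated.
(4): at (0,0) it gives 0, but F = 1 — eliminated.
That leaves (1). Evaluating it on every row reproduces the table of F exactly.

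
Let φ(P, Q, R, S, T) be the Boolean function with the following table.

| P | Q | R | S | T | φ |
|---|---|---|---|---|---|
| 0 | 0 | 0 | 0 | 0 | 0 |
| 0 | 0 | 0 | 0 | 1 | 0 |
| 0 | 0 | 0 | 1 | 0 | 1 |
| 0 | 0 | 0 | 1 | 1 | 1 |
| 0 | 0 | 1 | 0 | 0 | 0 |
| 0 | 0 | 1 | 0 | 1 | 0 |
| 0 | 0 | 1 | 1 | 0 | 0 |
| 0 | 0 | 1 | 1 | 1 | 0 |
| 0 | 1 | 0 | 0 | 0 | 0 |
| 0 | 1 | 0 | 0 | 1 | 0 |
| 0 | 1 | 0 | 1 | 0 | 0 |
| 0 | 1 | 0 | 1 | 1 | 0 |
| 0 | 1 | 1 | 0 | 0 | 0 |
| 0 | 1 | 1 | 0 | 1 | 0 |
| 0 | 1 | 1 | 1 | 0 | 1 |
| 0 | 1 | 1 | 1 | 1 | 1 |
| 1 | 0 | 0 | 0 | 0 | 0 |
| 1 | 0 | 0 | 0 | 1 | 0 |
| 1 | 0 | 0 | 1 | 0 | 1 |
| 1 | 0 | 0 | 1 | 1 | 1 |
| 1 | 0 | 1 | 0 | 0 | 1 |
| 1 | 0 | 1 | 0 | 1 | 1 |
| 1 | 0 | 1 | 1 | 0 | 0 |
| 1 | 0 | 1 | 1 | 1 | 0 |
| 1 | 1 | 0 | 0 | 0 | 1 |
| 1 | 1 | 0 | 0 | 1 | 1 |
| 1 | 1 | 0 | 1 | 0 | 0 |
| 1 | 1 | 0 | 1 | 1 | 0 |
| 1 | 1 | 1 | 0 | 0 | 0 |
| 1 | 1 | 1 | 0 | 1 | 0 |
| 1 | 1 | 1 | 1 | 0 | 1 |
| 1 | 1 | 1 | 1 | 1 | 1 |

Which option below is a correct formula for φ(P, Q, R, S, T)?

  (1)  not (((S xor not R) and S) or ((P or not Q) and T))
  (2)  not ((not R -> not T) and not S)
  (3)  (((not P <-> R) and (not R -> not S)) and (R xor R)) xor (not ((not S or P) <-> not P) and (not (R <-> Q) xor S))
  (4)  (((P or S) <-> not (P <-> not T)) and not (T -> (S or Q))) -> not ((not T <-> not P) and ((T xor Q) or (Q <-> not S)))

(1) disagrees with φ on (0,0,0,0,0) (formula → 1, table → 0); rule it out.
(2) disagrees with φ on (0,0,0,0,1) (formula → 1, table → 0); rule it out.
(4) disagrees with φ on (0,0,0,0,0) (formula → 1, table → 0); rule it out.
Only (3) survives; checking it on all 32 rows confirms it matches φ.

3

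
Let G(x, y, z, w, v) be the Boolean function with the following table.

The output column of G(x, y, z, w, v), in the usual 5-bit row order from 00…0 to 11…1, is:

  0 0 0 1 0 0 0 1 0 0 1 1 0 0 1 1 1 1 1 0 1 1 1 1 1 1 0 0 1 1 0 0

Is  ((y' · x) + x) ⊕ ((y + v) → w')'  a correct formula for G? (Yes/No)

Test each input against both G and the formula:
  x=0, y=0, z=0, w=0, v=0: formula gives 0, G = 0 ✓
  x=0, y=0, z=0, w=0, v=1: formula gives 0, G = 0 ✓
  x=0, y=0, z=0, w=1, v=0: formula gives 0, G = 0 ✓
  x=0, y=0, z=0, w=1, v=1: formula gives 1, G = 1 ✓
  …
  x=1, y=0, z=1, w=1, v=1: formula gives 0, but G = 1 ✗
A single disagreement suffices: at (1,0,1,1,1) they differ, so the formula does not compute G.

No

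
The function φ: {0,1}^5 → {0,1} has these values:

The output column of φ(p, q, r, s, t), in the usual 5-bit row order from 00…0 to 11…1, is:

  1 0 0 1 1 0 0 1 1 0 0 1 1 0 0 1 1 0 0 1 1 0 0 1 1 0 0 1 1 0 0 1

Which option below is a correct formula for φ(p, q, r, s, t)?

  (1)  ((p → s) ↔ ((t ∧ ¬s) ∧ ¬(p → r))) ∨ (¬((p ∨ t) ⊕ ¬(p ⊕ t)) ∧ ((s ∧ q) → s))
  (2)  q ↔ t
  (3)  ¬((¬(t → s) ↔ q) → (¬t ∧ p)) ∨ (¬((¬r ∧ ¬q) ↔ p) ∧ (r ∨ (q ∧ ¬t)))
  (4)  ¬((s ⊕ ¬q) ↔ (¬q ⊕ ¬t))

4

(1) disagrees with φ on (0,0,0,0,0) (formula → 0, table → 1); rule it out.
(2) disagrees with φ on (0,0,0,1,0) (formula → 1, table → 0); rule it out.
(3) disagrees with φ on (0,0,0,1,0) (formula → 1, table → 0); rule it out.
(4) is the remaining candidate, and it agrees with φ on all 32 inputs.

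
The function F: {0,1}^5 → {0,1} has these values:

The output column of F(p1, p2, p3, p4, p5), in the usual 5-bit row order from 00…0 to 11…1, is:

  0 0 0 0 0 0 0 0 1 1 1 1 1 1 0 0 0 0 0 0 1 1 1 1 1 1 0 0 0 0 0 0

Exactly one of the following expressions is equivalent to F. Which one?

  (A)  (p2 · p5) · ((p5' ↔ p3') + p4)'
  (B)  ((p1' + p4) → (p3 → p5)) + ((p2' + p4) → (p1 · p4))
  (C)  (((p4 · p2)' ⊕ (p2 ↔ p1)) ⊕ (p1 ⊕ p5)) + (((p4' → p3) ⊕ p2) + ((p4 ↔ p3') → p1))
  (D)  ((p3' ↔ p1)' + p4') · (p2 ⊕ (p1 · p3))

D

(A) disagrees with F on (0,1,0,0,0) (formula → 0, table → 1); rule it out.
(B) disagrees with F on (0,0,0,0,0) (formula → 1, table → 0); rule it out.
(C) disagrees with F on (0,0,0,0,0) (formula → 1, table → 0); rule it out.
That leaves (D). Evaluating it on every row reproduces the table of F exactly.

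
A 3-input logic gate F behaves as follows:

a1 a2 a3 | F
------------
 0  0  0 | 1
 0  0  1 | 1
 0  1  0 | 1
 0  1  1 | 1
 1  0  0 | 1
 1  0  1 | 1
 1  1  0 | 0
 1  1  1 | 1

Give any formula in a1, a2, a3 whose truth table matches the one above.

Only row (1,1,0) gives 0. So F is 1 everywhere except there — the complement of the minterm a1·a2·¬a3.

F(a1, a2, a3) = ((a1 · a2) · a3')'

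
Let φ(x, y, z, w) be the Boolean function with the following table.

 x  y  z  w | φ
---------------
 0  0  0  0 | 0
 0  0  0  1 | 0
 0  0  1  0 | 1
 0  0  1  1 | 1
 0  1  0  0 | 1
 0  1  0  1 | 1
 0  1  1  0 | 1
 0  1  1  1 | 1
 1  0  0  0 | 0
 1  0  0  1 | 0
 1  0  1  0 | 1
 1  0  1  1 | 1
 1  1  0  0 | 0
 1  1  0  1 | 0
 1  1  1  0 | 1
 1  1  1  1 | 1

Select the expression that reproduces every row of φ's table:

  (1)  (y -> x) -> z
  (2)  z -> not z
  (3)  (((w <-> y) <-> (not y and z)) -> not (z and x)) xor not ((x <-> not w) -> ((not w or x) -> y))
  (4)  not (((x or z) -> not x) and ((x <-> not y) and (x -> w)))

(2) disagrees with φ on (0,0,0,0) (formula → 1, table → 0); rule it out.
(3) disagrees with φ on (0,0,0,0) (formula → 1, table → 0); rule it out.
(4) disagrees with φ on (0,0,0,0) (formula → 1, table → 0); rule it out.
That leaves (1). Evaluating it on every row reproduces the table of φ exactly.

1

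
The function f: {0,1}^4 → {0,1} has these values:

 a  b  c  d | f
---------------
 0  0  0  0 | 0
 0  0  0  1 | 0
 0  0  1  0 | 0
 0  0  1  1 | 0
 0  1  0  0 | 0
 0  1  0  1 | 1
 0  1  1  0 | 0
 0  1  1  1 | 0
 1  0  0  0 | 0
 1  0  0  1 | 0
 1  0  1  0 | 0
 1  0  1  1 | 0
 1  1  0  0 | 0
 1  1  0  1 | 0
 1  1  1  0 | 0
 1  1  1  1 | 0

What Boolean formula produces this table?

f is 1 on exactly one input, (0,1,0,1), whose minterm is ¬a·b·¬c·d. So f is just that conjunction.

f(a, b, c, d) = ((¬a ∧ b) ∧ ¬c) ∧ d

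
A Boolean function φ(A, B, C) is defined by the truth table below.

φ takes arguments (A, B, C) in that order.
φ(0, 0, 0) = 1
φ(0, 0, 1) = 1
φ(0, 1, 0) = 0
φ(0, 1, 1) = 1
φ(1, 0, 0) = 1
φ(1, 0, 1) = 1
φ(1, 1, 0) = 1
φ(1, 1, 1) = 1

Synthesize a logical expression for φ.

Only row (0,1,0) gives 0. So φ is 1 everywhere except there — the complement of the minterm ¬A·B·¬C.

φ(A, B, C) = NOT ((NOT A AND B) AND NOT C)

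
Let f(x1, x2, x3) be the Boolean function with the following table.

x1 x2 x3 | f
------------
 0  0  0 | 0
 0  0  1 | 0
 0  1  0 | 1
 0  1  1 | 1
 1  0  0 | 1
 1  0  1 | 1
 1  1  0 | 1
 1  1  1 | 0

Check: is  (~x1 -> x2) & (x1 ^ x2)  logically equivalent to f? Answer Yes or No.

No

Check the formula against f row by row:
  x1=0, x2=0, x3=0: formula gives 0, f = 0 ✓
  x1=0, x2=0, x3=1: formula gives 0, f = 0 ✓
  x1=0, x2=1, x3=0: formula gives 1, f = 1 ✓
  x1=0, x2=1, x3=1: formula gives 1, f = 1 ✓
  x1=1, x2=0, x3=0: formula gives 1, f = 1 ✓
  …
  x1=1, x2=1, x3=0: formula gives 0, but f = 1 ✗
Row (1,1,0) is a counterexample, so the formula is not equivalent to f.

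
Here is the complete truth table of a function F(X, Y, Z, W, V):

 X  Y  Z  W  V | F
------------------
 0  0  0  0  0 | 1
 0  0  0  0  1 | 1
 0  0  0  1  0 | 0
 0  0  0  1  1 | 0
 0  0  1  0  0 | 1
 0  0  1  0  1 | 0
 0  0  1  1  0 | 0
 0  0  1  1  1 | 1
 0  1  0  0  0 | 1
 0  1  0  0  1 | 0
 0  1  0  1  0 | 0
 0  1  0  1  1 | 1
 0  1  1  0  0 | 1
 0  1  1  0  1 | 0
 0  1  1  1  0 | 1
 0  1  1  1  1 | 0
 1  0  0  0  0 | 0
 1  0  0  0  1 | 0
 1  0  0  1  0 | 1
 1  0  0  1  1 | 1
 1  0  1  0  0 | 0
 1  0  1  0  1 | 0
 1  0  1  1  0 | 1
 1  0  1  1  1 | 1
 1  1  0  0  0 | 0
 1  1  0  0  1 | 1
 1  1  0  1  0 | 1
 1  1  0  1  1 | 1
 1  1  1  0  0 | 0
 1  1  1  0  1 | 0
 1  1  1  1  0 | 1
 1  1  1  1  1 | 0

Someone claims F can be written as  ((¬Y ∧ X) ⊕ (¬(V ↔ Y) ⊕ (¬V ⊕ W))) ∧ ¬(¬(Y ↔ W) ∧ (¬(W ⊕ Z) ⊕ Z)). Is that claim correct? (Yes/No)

Evaluate ((¬Y ∧ X) ⊕ (¬(V ↔ Y) ⊕ (¬V ⊕ W))) ∧ ¬(¬(Y ↔ W) ∧ (¬(W ⊕ Z) ⊕ Z)) on each row and compare to F:
  X=0, Y=0, Z=0, W=0, V=0: formula gives 1, F = 1 ✓
  X=0, Y=0, Z=0, W=0, V=1: formula gives 1, F = 1 ✓
  X=0, Y=0, Z=0, W=1, V=0: formula gives 0, F = 0 ✓
  X=0, Y=0, Z=0, W=1, V=1: formula gives 0, F = 0 ✓
  …
  X=0, Y=0, Z=1, W=0, V=1: formula gives 1, but F = 0 ✗
Since they disagree at (0,0,1,0,1), the expression is not a correct formula for F.

No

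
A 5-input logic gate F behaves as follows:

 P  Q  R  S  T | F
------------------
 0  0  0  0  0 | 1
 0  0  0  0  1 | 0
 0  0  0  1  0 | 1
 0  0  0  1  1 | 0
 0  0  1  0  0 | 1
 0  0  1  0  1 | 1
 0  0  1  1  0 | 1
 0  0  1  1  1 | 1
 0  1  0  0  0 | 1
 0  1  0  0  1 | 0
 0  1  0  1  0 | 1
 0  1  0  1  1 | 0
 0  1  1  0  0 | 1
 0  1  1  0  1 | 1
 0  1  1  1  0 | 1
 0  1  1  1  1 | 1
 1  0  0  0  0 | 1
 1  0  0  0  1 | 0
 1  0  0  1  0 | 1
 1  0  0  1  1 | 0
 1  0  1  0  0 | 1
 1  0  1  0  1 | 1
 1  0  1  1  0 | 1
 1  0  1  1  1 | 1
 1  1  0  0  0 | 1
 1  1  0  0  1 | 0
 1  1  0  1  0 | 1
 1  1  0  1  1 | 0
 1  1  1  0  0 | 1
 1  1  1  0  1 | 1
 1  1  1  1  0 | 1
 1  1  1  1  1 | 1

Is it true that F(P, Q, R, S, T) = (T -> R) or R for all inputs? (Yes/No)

Yes

Check the formula against F row by row:
  P=0, Q=0, R=0, S=0, T=0: formula gives 1, F = 1 ✓
  P=0, Q=0, R=0, S=0, T=1: formula gives 0, F = 0 ✓
  P=0, Q=0, R=0, S=1, T=0: formula gives 1, F = 1 ✓
  P=0, Q=0, R=0, S=1, T=1: formula gives 0, F = 0 ✓
  …and likewise for the remaining 28 rows.
All 32 rows match — the expression computes F exactly.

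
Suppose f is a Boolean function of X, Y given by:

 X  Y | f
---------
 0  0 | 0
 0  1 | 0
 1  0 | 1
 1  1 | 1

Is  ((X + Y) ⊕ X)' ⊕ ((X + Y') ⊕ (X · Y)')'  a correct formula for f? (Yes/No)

Check the formula against f row by row:
  X=0, Y=0: formula gives 0, f = 0 ✓
  X=0, Y=1: formula gives 0, f = 0 ✓
  X=1, Y=0: formula gives 0, but f = 1 ✗
A single disagreement suffices: at (1,0) they differ, so the formula does not compute f.

No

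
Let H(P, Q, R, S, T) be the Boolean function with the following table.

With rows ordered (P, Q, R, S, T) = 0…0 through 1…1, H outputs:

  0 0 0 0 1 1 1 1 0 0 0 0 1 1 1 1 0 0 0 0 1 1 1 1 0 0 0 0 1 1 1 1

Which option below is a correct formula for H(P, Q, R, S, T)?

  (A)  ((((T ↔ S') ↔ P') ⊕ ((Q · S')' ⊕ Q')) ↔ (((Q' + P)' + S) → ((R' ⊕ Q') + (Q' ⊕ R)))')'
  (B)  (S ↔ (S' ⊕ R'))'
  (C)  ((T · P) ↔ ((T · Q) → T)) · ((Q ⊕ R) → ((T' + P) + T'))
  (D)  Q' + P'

(A): at (0,0,0,0,1) it gives 1, but H = 0 — eliminated.
(C): at (0,0,1,0,0) it gives 0, but H = 1 — eliminated.
(D): at (0,0,0,0,0) it gives 1, but H = 0 — eliminated.
Only (B) survives; checking it on all 32 rows confirms it matches H.

B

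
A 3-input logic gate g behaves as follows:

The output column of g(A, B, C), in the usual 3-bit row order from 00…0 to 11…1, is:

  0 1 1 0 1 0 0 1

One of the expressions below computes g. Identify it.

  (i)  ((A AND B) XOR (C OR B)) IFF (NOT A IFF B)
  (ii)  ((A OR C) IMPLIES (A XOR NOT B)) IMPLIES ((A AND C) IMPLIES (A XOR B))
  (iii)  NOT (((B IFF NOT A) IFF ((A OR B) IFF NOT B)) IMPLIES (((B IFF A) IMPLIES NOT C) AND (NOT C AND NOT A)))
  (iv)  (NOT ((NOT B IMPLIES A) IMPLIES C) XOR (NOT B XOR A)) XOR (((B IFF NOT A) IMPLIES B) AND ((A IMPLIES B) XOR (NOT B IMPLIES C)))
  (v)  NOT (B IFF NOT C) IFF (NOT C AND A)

iv

(i): at (0,0,0) it gives 1, but g = 0 — eliminated.
(ii): at (0,0,0) it gives 1, but g = 0 — eliminated.
(iii): at (0,1,0) it gives 0, but g = 1 — eliminated.
(v): at (1,0,1) it gives 1, but g = 0 — eliminated.
That leaves (iv). Evaluating it on every row reproduces the table of g exactly.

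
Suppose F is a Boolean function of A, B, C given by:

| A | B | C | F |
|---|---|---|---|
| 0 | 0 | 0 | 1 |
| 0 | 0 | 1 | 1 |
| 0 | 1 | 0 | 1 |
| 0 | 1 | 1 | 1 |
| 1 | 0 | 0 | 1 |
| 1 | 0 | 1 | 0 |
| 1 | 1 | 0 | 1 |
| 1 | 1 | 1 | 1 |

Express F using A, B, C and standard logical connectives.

F(A, B, C) = ¬((A ∧ ¬B) ∧ C)

F is 0 on exactly one input, (1,0,1), whose minterm is A·¬B·C. So F is the negation of that single conjunction.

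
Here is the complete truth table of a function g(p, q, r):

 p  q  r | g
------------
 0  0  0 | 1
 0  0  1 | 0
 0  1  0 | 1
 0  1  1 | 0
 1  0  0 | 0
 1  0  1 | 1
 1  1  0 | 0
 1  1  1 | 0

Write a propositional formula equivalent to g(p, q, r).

g(p, q, r) = (((not p and not q) and not r) or ((not p and q) and not r)) or ((p and not q) and r)

g=1 on 3 inputs: (0,0,0), (0,1,0), (1,0,1). Reading each as a conjunction of literals (¬p·¬q·¬r, ¬p·q·¬r, p·¬q·r) and taking the OR gives the canonical DNF.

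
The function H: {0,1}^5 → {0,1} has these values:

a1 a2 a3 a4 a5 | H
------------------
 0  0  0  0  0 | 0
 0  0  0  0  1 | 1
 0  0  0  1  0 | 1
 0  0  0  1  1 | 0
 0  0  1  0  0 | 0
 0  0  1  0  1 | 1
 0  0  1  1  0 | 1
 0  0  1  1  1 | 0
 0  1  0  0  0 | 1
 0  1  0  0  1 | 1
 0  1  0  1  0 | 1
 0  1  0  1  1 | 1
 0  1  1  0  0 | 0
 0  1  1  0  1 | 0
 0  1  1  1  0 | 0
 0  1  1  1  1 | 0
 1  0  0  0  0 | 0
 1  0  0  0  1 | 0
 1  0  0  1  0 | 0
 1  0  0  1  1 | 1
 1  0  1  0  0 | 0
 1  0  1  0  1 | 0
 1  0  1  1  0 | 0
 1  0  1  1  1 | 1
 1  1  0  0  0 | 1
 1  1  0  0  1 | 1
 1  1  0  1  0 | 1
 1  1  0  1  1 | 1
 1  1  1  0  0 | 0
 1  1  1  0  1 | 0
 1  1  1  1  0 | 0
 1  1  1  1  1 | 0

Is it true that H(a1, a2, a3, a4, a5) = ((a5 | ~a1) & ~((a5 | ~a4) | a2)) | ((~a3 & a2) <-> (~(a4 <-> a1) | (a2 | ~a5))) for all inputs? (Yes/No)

Test each input against both H and the formula:
  a1=0, a2=0, a3=0, a4=0, a5=0: formula gives 0, H = 0 ✓
  a1=0, a2=0, a3=0, a4=0, a5=1: formula gives 1, H = 1 ✓
  a1=0, a2=0, a3=0, a4=1, a5=0: formula gives 1, H = 1 ✓
  a1=0, a2=0, a3=0, a4=1, a5=1: formula gives 0, H = 0 ✓
  …and likewise for the remaining 28 rows.
Every row agrees, so the formula is equivalent.

Yes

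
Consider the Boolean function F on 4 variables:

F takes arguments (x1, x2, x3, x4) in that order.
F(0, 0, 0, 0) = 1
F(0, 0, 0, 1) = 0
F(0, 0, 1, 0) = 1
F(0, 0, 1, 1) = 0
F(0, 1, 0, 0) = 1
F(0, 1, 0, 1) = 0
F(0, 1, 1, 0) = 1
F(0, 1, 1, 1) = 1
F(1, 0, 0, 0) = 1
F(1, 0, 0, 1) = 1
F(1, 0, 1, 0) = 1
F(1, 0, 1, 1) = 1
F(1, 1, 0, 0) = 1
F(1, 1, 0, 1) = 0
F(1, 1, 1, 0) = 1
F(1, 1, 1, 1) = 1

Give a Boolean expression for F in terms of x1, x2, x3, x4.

F(x1, x2, x3, x4) = ¬((((((¬x1 ∧ ¬x2) ∧ ¬x3) ∧ x4) ∨ (((¬x1 ∧ ¬x2) ∧ x3) ∧ x4)) ∨ (((¬x1 ∧ x2) ∧ ¬x3) ∧ x4)) ∨ (((x1 ∧ x2) ∧ ¬x3) ∧ x4))

F is 0 on only 4 rows — (0,0,0,1), (0,0,1,1), (0,1,0,1), (1,1,0,1). Writing each as a minterm (¬x1·¬x2·¬x3·x4, ¬x1·¬x2·x3·x4, ¬x1·x2·¬x3·x4, x1·x2·¬x3·x4) and OR-ing them characterizes exactly where F=0, so F is the negation of that disjunction.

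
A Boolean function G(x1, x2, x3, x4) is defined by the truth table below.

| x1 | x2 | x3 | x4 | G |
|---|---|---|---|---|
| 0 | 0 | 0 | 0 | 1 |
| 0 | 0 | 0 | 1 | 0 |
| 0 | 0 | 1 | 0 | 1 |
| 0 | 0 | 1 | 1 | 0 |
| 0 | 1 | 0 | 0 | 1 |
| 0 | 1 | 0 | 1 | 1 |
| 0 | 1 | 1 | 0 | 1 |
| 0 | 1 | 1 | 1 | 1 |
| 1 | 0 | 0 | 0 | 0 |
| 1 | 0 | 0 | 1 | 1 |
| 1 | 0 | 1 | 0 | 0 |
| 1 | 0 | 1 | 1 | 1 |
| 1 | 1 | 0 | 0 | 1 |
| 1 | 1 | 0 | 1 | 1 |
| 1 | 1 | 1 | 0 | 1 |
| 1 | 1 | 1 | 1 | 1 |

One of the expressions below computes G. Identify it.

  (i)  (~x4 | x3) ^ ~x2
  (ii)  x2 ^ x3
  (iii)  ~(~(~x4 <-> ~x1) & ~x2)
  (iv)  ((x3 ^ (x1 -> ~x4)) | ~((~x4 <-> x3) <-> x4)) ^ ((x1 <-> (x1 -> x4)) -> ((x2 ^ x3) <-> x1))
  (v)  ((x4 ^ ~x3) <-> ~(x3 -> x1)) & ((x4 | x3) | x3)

iii

(i): at (0,0,0,0) it gives 0, but G = 1 — eliminated.
(ii): at (0,0,0,0) it gives 0, but G = 1 — eliminated.
(iv): at (0,0,0,0) it gives 0, but G = 1 — eliminated.
(v): at (0,0,0,0) it gives 0, but G = 1 — eliminated.
That leaves (iii). Evaluating it on every row reproduces the table of G exactly.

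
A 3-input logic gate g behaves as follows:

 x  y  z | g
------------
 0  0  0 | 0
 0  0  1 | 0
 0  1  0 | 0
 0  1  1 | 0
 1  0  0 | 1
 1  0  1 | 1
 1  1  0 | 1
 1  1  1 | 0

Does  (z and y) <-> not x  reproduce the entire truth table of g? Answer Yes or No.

No

Evaluate (z and y) <-> not x on each row and compare to g:
  x=0, y=0, z=0: formula gives 0, g = 0 ✓
  x=0, y=0, z=1: formula gives 0, g = 0 ✓
  x=0, y=1, z=0: formula gives 0, g = 0 ✓
  x=0, y=1, z=1: formula gives 1, but g = 0 ✗
A single disagreement suffices: at (0,1,1) they differ, so the formula does not compute g.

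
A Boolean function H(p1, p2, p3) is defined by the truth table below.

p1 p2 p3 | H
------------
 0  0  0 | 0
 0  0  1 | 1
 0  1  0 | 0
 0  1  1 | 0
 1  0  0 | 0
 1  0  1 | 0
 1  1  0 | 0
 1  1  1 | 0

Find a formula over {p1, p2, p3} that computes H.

H(p1, p2, p3) = (p1' · p2') · p3

H is 1 on exactly one input, (0,0,1), whose minterm is ¬p1·¬p2·p3. So H is just that conjunction.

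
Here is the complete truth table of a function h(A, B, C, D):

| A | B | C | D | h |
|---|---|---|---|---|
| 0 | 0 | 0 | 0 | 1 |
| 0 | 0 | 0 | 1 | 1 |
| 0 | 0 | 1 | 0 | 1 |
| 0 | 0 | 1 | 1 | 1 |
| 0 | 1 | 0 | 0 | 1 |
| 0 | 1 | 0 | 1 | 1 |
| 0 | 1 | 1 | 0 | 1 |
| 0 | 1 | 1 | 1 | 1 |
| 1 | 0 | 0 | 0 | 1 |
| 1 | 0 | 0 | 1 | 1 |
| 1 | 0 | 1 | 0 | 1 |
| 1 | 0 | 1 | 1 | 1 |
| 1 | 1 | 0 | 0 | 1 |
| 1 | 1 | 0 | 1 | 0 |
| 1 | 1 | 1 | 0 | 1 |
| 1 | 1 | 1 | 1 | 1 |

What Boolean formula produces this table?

Only row (1,1,0,1) gives 0. So h is 1 everywhere except there — the complement of the minterm A·B·¬C·D.

h(A, B, C, D) = ~(((A & B) & ~C) & D)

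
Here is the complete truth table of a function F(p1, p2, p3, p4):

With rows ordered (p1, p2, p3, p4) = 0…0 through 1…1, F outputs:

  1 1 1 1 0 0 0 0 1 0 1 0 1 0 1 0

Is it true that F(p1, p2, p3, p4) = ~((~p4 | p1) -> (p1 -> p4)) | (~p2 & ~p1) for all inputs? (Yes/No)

Yes

Check the formula against F row by row:
  p1=0, p2=0, p3=0, p4=0: formula gives 1, F = 1 ✓
  p1=0, p2=0, p3=0, p4=1: formula gives 1, F = 1 ✓
  p1=0, p2=0, p3=1, p4=0: formula gives 1, F = 1 ✓
  p1=0, p2=0, p3=1, p4=1: formula gives 1, F = 1 ✓
  …and likewise for the remaining 12 rows.
All 16 rows match — the expression computes F exactly.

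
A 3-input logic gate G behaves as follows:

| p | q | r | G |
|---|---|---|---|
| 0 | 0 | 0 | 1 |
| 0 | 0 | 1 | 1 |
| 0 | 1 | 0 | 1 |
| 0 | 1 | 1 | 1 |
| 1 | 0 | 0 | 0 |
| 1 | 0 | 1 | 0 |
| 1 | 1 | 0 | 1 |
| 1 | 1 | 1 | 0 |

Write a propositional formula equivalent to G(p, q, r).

The 0-rows are (1,0,0), (1,0,1), (1,1,1). Take each as a conjunction (p·¬q·¬r, p·¬q·r, p·q·r), form their disjunction, and complement — that gives a formula that is 1 everywhere G is.

G(p, q, r) = ¬((((p ∧ ¬q) ∧ ¬r) ∨ ((p ∧ ¬q) ∧ r)) ∨ ((p ∧ q) ∧ r))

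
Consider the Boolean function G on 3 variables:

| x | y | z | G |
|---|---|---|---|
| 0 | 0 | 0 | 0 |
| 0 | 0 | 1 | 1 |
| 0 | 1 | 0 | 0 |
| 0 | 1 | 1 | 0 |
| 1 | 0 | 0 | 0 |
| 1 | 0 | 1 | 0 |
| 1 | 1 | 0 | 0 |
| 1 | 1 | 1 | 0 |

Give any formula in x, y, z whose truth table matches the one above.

G(x, y, z) = (~x & ~y) & z

G is 1 on exactly one input, (0,0,1), whose minterm is ¬x·¬y·z. So G is just that conjunction.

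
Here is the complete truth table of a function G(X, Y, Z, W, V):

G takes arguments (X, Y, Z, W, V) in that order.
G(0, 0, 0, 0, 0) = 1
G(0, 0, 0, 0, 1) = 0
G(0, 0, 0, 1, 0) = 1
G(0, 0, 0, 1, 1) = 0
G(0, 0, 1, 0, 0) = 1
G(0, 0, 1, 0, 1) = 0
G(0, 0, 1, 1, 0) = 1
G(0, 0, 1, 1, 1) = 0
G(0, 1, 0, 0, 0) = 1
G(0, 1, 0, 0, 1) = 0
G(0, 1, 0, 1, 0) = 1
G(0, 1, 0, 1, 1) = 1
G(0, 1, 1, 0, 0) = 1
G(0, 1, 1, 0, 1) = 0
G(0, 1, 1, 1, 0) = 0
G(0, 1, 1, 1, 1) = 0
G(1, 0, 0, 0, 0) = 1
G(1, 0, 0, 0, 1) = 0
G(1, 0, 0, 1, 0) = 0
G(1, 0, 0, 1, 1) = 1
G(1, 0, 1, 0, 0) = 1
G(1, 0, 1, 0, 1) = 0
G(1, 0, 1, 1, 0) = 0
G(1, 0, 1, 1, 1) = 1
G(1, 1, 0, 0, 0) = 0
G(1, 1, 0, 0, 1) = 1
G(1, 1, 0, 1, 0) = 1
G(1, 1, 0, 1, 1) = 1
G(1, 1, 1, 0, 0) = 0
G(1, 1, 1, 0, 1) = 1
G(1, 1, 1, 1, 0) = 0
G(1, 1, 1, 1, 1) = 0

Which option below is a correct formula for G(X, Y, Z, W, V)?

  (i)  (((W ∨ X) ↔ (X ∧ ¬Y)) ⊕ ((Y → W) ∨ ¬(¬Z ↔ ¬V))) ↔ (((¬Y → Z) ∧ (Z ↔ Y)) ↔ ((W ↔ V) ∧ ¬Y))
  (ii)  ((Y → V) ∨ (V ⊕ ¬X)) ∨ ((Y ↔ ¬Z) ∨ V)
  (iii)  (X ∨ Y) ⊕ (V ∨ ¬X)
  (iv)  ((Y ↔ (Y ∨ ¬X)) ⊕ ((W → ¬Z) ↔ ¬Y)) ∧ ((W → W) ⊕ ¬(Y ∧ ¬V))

(ii): at (0,0,0,0,1) it gives 1, but G = 0 — eliminated.
(iii): at (0,0,0,0,1) it gives 1, but G = 0 — eliminated.
(iv): at (0,0,0,0,0) it gives 0, but G = 1 — eliminated.
(i) is the remaining candidate, and it agrees with G on all 32 inputs.

i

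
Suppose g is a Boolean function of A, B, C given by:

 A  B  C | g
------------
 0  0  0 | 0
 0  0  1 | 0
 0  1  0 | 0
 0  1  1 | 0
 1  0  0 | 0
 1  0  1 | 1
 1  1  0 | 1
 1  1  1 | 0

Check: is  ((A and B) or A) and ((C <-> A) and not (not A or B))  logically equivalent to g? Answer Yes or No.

Check the formula against g row by row:
  A=0, B=0, C=0: formula gives 0, g = 0 ✓
  A=0, B=0, C=1: formula gives 0, g = 0 ✓
  A=0, B=1, C=0: formula gives 0, g = 0 ✓
  A=0, B=1, C=1: formula gives 0, g = 0 ✓
  A=1, B=0, C=0: formula gives 0, g = 0 ✓
  …
  A=1, B=1, C=0: formula gives 0, but g = 1 ✗
A single disagreement suffices: at (1,1,0) they differ, so the formula does not compute g.

No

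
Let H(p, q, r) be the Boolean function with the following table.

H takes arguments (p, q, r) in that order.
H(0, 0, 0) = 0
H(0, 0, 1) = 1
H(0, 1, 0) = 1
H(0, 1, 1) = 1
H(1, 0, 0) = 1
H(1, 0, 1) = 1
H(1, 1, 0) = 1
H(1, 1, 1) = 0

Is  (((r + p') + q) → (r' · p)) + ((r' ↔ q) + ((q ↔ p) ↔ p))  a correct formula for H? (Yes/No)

No

Test each input against both H and the formula:
  p=0, q=0, r=0: formula gives 0, H = 0 ✓
  p=0, q=0, r=1: formula gives 1, H = 1 ✓
  p=0, q=1, r=0: formula gives 1, H = 1 ✓
  p=0, q=1, r=1: formula gives 1, H = 1 ✓
  p=1, q=0, r=0: formula gives 1, H = 1 ✓
  …
  p=1, q=1, r=1: formula gives 1, but H = 0 ✗
Since they disagree at (1,1,1), the expression is not a correct formula for H.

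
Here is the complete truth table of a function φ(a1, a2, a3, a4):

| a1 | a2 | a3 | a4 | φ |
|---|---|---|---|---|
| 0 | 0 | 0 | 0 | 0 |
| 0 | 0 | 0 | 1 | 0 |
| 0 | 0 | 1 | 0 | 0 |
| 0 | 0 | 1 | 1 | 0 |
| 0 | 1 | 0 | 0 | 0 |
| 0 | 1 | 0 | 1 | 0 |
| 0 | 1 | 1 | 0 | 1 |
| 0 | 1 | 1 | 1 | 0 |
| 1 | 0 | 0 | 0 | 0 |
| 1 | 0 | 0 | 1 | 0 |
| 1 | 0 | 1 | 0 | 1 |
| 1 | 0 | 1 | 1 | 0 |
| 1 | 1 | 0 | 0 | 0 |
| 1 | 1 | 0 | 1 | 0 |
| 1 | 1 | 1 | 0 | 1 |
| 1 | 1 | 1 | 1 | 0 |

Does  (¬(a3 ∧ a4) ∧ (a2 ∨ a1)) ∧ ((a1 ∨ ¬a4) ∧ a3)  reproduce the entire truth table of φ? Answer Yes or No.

Yes

Check the formula against φ row by row:
  a1=0, a2=0, a3=0, a4=0: formula gives 0, φ = 0 ✓
  a1=0, a2=0, a3=0, a4=1: formula gives 0, φ = 0 ✓
  a1=0, a2=0, a3=1, a4=0: formula gives 0, φ = 0 ✓
  a1=0, a2=0, a3=1, a4=1: formula gives 0, φ = 0 ✓
  …and likewise for the remaining 12 rows.
No disagreement on any input; they are logically equivalent.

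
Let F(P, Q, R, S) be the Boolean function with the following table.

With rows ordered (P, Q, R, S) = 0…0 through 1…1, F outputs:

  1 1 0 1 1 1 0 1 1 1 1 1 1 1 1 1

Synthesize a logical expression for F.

The 0-rows are (0,0,1,0), (0,1,1,0). Take each as a conjunction (¬P·¬Q·R·¬S, ¬P·Q·R·¬S), form their disjunction, and complement — that gives a formula that is 1 everywhere F is.

F(P, Q, R, S) = ~((((~P & ~Q) & R) & ~S) | (((~P & Q) & R) & ~S))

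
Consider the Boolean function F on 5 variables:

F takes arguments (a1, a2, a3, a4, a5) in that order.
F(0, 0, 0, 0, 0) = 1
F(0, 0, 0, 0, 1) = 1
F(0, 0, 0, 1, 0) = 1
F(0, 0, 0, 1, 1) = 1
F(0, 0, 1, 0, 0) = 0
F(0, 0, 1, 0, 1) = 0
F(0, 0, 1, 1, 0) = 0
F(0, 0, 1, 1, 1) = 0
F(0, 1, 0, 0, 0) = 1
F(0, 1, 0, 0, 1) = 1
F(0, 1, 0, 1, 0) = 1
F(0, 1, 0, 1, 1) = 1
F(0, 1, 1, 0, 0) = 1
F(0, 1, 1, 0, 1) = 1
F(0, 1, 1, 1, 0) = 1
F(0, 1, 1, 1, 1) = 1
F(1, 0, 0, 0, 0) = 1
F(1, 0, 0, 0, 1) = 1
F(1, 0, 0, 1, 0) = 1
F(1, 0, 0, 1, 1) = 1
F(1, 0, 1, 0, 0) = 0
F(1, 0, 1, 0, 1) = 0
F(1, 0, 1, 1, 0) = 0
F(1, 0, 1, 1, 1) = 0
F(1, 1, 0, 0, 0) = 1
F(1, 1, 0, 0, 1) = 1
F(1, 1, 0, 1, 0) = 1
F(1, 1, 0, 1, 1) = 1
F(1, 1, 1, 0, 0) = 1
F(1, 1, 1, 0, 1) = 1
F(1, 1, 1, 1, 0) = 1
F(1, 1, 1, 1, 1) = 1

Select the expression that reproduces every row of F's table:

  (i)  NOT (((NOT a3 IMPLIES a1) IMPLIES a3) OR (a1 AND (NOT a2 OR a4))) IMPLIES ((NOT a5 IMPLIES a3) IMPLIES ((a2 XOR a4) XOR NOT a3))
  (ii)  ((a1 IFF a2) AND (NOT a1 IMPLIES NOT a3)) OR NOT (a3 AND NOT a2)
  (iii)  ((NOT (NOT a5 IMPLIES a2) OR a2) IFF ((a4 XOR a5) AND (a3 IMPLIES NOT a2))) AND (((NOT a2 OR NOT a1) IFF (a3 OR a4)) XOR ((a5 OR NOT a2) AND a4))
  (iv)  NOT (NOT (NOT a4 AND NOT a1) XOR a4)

ii

(i): at (0,0,1,0,0) it gives 1, but F = 0 — eliminated.
(iii): at (0,0,0,0,0) it gives 0, but F = 1 — eliminated.
(iv): at (0,0,1,0,0) it gives 1, but F = 0 — eliminated.
(ii) is the remaining candidate, and it agrees with F on all 32 inputs.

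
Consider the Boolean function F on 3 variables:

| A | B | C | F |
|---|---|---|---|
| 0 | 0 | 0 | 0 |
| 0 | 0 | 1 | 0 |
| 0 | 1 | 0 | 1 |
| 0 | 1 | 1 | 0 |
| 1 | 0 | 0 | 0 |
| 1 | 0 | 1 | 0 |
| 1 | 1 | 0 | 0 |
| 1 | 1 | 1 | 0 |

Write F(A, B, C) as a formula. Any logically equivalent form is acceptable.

F(A, B, C) = (not A and B) and not C

F is 1 on exactly one input, (0,1,0), whose minterm is ¬A·B·¬C. So F is just that conjunction.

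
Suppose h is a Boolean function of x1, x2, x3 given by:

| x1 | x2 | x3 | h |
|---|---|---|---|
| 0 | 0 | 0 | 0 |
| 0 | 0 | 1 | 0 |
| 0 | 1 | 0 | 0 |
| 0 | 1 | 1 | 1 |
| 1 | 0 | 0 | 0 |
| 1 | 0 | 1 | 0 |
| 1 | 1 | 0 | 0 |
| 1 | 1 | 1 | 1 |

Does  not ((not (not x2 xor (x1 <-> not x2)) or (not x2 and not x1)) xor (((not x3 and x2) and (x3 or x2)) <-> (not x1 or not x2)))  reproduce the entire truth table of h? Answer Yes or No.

Yes

Evaluate not ((not (not x2 xor (x1 <-> not x2)) or (not x2 and not x1)) xor (((not x3 and x2) and (x3 or x2)) <-> (not x1 or not x2))) on each row and compare to h:
  x1=0, x2=0, x3=0: formula gives 0, h = 0 ✓
  x1=0, x2=0, x3=1: formula gives 0, h = 0 ✓
  x1=0, x2=1, x3=0: formula gives 0, h = 0 ✓
  x1=0, x2=1, x3=1: formula gives 1, h = 1 ✓
  x1=1, x2=0, x3=0: formula gives 0, h = 0 ✓
  … (the remaining 3 rows also agree.)
No disagreement on any input; they are logically equivalent.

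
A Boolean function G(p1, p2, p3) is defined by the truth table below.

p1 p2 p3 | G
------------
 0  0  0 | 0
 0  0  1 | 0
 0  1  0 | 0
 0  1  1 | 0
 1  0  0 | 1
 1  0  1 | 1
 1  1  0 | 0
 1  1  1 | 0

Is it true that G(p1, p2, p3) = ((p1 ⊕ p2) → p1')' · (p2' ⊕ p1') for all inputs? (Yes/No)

Check the formula against G row by row:
  p1=0, p2=0, p3=0: formula gives 0, G = 0 ✓
  p1=0, p2=0, p3=1: formula gives 0, G = 0 ✓
  p1=0, p2=1, p3=0: formula gives 0, G = 0 ✓
  p1=0, p2=1, p3=1: formula gives 0, G = 0 ✓
  p1=1, p2=0, p3=0: formula gives 1, G = 1 ✓
  …and likewise for the remaining 3 rows.
All 8 rows match — the expression computes G exactly.

Yes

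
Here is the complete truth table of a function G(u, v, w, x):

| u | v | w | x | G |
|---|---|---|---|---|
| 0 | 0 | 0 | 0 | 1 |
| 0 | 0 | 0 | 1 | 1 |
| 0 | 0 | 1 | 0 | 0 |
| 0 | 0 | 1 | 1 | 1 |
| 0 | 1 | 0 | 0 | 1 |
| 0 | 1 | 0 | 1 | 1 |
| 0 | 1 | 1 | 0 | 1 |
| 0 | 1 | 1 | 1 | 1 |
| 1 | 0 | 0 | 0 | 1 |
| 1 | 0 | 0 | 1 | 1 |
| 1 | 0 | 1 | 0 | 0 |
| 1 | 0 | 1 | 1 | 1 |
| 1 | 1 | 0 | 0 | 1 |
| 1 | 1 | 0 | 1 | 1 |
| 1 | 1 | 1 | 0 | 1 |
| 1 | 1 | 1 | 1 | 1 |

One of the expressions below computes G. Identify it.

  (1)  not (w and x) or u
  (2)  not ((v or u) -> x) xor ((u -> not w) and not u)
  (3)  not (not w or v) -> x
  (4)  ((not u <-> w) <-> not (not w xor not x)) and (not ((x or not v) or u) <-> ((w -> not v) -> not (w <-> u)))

3

(1): at (0,0,1,0) it gives 1, but G = 0 — eliminated.
(2): at (0,0,1,0) it gives 1, but G = 0 — eliminated.
(4): at (0,0,0,0) it gives 0, but G = 1 — eliminated.
Only (3) survives; checking it on all 16 rows confirms it matches G.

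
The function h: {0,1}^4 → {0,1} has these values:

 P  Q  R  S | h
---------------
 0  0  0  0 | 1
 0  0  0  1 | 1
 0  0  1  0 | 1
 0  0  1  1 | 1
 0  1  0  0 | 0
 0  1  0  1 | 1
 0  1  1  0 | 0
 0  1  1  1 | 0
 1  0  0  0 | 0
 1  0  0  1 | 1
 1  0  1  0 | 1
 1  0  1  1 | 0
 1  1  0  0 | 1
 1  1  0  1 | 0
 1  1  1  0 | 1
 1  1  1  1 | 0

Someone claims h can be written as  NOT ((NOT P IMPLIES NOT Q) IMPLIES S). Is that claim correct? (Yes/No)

No

Check the formula against h row by row:
  P=0, Q=0, R=0, S=0: formula gives 1, h = 1 ✓
  P=0, Q=0, R=0, S=1: formula gives 0, but h = 1 ✗
Since they disagree at (0,0,0,1), the expression is not a correct formula for h.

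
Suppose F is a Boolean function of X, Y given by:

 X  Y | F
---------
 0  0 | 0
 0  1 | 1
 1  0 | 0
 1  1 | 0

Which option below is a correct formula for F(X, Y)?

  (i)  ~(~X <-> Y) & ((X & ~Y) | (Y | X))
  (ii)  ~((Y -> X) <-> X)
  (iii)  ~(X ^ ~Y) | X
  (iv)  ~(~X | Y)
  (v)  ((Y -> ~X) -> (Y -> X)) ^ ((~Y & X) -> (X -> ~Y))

v

(i) disagrees with F on (0,1) (formula → 0, table → 1); rule it out.
(ii) disagrees with F on (0,0) (formula → 1, table → 0); rule it out.
(iii) disagrees with F on (1,0) (formula → 1, table → 0); rule it out.
(iv) disagrees with F on (0,1) (formula → 0, table → 1); rule it out.
That leaves (v). Evaluating it on every row reproduces the table of F exactly.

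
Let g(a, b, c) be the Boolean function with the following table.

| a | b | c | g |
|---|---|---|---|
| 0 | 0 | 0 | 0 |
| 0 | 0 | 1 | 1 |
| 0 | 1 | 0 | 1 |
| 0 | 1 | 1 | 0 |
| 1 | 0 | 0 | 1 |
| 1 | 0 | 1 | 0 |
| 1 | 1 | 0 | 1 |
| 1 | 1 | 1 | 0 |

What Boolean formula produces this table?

g=1 on 4 inputs: (0,0,1), (0,1,0), (1,0,0), (1,1,0). Reading each as a conjunction of literals (¬a·¬b·c, ¬a·b·¬c, a·¬b·¬c, a·b·¬c) and taking the OR gives the canonical DNF.

g(a, b, c) = ((((not a and not b) and c) or ((not a and b) and not c)) or ((a and not b) and not c)) or ((a and b) and not c)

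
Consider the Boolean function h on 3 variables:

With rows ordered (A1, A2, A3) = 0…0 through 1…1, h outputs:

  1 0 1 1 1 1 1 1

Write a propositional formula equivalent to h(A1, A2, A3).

h(A1, A2, A3) = NOT ((NOT A1 AND NOT A2) AND A3)

Only row (0,0,1) gives 0. So h is 1 everywhere except there — the complement of the minterm ¬A1·¬A2·A3.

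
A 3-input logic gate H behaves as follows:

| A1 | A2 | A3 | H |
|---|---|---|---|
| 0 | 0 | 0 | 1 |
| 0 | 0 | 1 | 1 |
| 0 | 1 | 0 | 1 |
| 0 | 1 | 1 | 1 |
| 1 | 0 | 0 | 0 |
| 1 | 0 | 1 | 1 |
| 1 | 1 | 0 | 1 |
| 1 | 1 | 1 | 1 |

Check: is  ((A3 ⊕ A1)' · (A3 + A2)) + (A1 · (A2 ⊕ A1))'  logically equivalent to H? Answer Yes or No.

Evaluate ((A3 ⊕ A1)' · (A3 + A2)) + (A1 · (A2 ⊕ A1))' on each row and compare to H:
  A1=0, A2=0, A3=0: formula gives 1, H = 1 ✓
  A1=0, A2=0, A3=1: formula gives 1, H = 1 ✓
  A1=0, A2=1, A3=0: formula gives 1, H = 1 ✓
  A1=0, A2=1, A3=1: formula gives 1, H = 1 ✓
  A1=1, A2=0, A3=0: formula gives 0, H = 0 ✓
  …and likewise for the remaining 3 rows.
All 8 rows match — the expression computes H exactly.

Yes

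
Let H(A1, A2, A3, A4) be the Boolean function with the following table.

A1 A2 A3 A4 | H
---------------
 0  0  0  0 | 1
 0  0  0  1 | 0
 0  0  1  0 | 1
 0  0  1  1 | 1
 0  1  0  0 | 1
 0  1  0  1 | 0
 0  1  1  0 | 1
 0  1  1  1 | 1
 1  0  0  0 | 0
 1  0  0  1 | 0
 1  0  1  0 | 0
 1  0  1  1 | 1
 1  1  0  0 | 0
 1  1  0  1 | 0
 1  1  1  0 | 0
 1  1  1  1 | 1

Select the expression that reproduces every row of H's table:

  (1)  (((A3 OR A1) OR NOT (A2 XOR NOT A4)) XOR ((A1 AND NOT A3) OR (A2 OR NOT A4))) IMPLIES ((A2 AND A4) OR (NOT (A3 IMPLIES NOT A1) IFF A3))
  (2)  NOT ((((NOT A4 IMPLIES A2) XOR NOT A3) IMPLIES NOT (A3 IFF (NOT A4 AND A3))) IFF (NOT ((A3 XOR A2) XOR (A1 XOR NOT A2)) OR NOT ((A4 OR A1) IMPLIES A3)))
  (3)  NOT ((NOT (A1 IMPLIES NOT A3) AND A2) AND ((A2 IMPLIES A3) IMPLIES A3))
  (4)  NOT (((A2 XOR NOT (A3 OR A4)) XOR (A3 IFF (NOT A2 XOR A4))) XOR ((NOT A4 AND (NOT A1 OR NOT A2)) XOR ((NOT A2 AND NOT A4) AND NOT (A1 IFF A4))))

4

(1) fails at (0,0,0,1): the formula yields 1, H is 0.
(2) fails at (0,0,0,0): the formula yields 0, H is 1.
(3) fails at (0,0,0,1): the formula yields 1, H is 0.
Only (4) survives; checking it on all 16 rows confirms it matches H.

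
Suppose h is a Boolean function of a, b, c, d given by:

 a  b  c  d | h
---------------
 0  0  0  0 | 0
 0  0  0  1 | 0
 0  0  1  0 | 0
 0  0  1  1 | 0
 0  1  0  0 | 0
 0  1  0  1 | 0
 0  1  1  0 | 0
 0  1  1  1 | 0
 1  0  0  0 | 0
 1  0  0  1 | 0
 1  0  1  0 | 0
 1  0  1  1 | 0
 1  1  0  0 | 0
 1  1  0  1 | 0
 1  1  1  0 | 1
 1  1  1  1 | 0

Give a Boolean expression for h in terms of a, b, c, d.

h(a, b, c, d) = ((a ∧ b) ∧ c) ∧ ¬d

h is 1 on exactly one input, (1,1,1,0), whose minterm is a·b·c·¬d. So h is just that conjunction.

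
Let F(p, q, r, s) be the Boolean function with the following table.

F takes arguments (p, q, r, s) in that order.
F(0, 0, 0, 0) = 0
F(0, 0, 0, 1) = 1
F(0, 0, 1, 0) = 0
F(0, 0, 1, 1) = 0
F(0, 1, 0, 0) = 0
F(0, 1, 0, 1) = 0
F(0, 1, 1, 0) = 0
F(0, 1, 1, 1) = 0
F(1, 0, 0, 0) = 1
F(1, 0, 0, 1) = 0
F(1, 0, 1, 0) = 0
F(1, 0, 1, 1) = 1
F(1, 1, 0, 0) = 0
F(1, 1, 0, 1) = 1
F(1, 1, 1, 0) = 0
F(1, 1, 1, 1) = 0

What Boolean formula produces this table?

F(p, q, r, s) = (((((¬p ∧ ¬q) ∧ ¬r) ∧ s) ∨ (((p ∧ ¬q) ∧ ¬r) ∧ ¬s)) ∨ (((p ∧ ¬q) ∧ r) ∧ s)) ∨ (((p ∧ q) ∧ ¬r) ∧ s)

Collect the rows where F=1 — (0,0,0,1), (1,0,0,0), (1,0,1,1), (1,1,0,1) — and write one minterm per row: ¬p·¬q·¬r·s, p·¬q·¬r·¬s, p·¬q·r·s, p·q·¬r·s. Their union (logical OR) reproduces the table exactly.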